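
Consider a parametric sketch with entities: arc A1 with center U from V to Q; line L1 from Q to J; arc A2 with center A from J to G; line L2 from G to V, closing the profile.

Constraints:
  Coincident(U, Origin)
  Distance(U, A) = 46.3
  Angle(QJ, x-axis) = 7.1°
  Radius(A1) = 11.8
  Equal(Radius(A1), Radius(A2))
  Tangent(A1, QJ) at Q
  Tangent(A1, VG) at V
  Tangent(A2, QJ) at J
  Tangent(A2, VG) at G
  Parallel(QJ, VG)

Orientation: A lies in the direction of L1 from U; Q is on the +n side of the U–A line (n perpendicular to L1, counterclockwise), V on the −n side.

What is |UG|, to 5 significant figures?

47.780

The slot axis is L1's direction at 7.1°, so u = (cos 7.1°, sin 7.1°) = (0.99233, 0.12360) and n = (−sin 7.1°, cos 7.1°) = (-0.12360, 0.99233). U is at the origin and A lies 46.3 along u from U, so A = 46.3·u = (45.945, 5.7227). Tangency of A1 to both parallel lines with radius 11.8 puts Q and V at U ± 11.8·n: Q = (-1.4585, 11.710), V = (1.4585, -11.710). Equal radii place J and G the same way about A: J = A + 11.8·n = (44.486, 17.432), G = A − 11.8·n = (47.403, -5.9868). Then |UG| = |G − U| = 47.780.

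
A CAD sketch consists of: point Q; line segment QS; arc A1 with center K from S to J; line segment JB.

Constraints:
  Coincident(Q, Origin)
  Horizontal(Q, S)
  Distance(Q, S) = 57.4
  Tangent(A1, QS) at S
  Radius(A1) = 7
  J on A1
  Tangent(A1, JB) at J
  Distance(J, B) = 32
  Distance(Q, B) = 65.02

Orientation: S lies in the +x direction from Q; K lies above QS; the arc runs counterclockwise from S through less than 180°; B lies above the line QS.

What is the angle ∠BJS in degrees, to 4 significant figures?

123.9°

Checks: |KJ| = 7.000 ✓; ∠(KJ, JB) = 90.00° ✓; |JB| = 32.00 ✓; |QB| = 65.02 ✓.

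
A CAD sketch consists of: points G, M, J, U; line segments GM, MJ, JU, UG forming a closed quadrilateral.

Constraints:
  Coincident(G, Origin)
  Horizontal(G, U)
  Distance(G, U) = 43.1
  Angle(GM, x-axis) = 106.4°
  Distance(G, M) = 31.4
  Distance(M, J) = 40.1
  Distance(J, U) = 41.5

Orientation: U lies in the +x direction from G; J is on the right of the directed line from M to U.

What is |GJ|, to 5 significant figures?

8.7000

G is at the origin; GU is horizontal with |GU| = 43.1 and U in +x, so U = (43.1, 0). GM runs at 106.4° with |GM| = 31.4, so M = (-8.8655, 30.122). J is determined by |MJ| = 40.1 and |JU| = 41.5 together: it lies at the intersection of circle(M, 40.1) and circle(U, 41.5). With |MU| = 60.065, the foot of the radical line on MU is 29.081 from M and the perpendicular offset is √(40.1² − 29.081²) = 27.609. Taking the right-of-MU solution: J = (2.4484, -8.3484).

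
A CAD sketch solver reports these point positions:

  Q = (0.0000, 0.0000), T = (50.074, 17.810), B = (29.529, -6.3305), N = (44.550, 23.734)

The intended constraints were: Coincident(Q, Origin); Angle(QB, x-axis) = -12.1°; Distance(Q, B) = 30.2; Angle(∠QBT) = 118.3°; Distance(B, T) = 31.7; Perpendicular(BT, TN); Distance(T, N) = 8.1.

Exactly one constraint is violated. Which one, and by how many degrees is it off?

Perpendicular(BT, TN) — off by 6.60°.

Q = (0.00, 0.00) ✓; QB at -12.10° ✓; |QB| = 30.20 ✓; ∠QBT = 118.3° ✓; |BT| = 31.70 ✓; ∠(BT, TN) = 83.40° ✗; |TN| = 8.100 ✓.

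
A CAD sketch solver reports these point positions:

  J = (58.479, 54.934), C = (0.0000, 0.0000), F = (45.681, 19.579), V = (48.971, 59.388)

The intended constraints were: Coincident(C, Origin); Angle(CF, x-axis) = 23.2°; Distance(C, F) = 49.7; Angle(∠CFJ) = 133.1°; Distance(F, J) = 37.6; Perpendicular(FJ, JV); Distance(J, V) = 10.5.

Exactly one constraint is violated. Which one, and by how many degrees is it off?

Perpendicular(FJ, JV) — off by 5.20°.

C = (0.00, 0.00) ✓; CF at 23.20° ✓; |CF| = 49.70 ✓; ∠CFJ = 133.1° ✓; |FJ| = 37.60 ✓; ∠(FJ, JV) = 84.80° ✗; |JV| = 10.50 ✓.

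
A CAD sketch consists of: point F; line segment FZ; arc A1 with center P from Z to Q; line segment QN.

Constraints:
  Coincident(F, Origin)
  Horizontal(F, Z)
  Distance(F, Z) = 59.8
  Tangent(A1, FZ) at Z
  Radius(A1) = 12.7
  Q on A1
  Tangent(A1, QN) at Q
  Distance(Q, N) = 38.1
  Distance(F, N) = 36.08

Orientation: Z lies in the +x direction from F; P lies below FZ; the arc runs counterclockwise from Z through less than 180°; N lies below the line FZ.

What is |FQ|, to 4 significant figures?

51.58

Checks: |PQ| = 12.70 ✓; ∠(PQ, QN) = 90.00° ✓; |QN| = 38.10 ✓; |FN| = 36.08 ✓.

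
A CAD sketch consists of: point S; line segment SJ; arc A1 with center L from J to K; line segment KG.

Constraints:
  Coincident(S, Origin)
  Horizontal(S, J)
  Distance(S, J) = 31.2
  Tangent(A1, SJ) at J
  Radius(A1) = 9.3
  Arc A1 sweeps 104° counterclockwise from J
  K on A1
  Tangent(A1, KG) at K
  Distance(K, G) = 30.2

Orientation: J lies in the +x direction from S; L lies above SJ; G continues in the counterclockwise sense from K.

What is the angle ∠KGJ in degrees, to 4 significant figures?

16.41°

S is at the origin; SJ is horizontal with |SJ| = 31.2 and J on the +x side, so J = (31.20, 0.000). The tangent condition forces LJ to be normal to SJ, so L = J + (0, 9.3) = (31.20, 9.300). On A1, J sits at bearing -90° from L; a 104° counterclockwise sweep puts K at bearing 14°, so K = L + 9.3·(cos 14°, sin 14°) = (40.22, 11.55). Tangency of A1 to KG means the radius LK is perpendicular to KG, so KG runs along (−sin 14°, cos 14°); with |KG| = 30.2, G = (32.92, 40.85). Then cos ∠KGJ = GK·GJ / (|GK||GJ|), giving 16.41°.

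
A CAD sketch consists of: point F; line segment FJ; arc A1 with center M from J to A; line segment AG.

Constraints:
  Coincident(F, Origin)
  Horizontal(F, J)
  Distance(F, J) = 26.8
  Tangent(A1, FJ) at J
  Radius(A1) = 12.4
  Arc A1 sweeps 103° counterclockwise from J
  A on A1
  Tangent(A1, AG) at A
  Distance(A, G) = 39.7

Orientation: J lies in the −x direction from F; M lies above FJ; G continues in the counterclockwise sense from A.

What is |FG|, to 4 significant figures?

58.83

F is at the origin; F and J share the same y with |FJ| = 26.8 and J on the −x side, so J = (-26.80, 0.000). Since A1 is tangent to FJ there, MJ ⟂ FJ, so M = J + (0, 12.4) = (-26.80, 12.40). On A1, J sits at bearing -90° from M; a 103° counterclockwise sweep puts A at bearing 13°, so A = M + 12.4·(cos 13°, sin 13°) = (-14.72, 15.19). Tangency of A1 to AG means the radius MA is perpendicular to AG, so AG runs along (−sin 13°, cos 13°); with |AG| = 39.7, G = (-23.65, 53.87). Then |FG| = |G − F| = 58.83.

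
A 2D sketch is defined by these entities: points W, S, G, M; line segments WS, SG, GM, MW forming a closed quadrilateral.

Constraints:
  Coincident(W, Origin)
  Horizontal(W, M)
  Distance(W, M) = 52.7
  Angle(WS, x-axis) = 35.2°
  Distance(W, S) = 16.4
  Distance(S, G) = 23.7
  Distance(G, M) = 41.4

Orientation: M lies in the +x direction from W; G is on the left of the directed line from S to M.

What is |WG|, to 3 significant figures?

39.1

W is at the origin; W and M share the same y with |WM| = 52.7 and M in +x, so M = (52.7, 0). WS runs at 35.2° with |WS| = 16.4, so S = (13.4, 9.45). G is determined by |SG| = 23.7 and |GM| = 41.4 together: it lies at the intersection of circle(S, 23.7) and circle(M, 41.4). With |SM| = 40.4, the foot of the radical line on SM is 5.96 from S and the perpendicular offset is √(23.7² − 5.96²) = 22.9. Taking the left-of-SM solution: G = (24.6, 30.4).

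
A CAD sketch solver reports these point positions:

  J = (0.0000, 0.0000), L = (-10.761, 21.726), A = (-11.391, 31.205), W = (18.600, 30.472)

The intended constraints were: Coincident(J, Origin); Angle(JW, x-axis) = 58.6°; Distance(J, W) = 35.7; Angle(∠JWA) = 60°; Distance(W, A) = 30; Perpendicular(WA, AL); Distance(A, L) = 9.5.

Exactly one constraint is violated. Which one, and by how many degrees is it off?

Perpendicular(WA, AL) — off by 5.20°.

J = (0.00, 0.00) ✓; JW at 58.60° ✓; |JW| = 35.70 ✓; ∠JWA = 60.00° ✓; |WA| = 30.00 ✓; ∠(WA, AL) = 95.20° ✗; |AL| = 9.500 ✓.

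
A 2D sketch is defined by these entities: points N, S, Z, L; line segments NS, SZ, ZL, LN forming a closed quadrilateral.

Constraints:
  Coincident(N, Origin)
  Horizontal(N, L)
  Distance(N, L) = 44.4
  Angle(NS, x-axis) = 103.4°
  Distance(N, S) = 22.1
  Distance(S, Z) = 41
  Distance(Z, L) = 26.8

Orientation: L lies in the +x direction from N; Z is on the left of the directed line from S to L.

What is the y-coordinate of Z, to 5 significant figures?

25.348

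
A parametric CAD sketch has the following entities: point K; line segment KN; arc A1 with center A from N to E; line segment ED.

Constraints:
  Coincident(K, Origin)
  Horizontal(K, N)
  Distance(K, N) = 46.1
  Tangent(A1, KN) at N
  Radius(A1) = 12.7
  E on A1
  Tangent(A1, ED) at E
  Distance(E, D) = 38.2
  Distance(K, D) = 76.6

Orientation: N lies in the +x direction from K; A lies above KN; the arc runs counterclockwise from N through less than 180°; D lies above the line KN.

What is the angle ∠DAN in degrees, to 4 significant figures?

164.8°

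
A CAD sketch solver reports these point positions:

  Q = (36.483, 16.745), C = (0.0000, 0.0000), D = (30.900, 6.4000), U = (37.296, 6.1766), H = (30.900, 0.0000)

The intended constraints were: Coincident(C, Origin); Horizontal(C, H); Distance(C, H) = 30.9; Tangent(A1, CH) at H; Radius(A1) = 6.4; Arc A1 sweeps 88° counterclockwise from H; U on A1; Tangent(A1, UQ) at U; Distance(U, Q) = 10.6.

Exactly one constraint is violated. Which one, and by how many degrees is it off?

Tangent(A1, UQ) at U — off by 6.40°.

C = (0.00, 0.00) ✓; C.y = 0.00, H.y = 0.00 ✓; |CH| = 30.90 ✓; ∠(DH, HC) = 90.00° ✓; |DH| = 6.400 ✓; bearing(D→U) − bearing(D→H) = 88.00° ✓; |DU| = 6.400 ✓; ∠(DU, UQ) = 83.60° ✗; |UQ| = 10.60 ✓.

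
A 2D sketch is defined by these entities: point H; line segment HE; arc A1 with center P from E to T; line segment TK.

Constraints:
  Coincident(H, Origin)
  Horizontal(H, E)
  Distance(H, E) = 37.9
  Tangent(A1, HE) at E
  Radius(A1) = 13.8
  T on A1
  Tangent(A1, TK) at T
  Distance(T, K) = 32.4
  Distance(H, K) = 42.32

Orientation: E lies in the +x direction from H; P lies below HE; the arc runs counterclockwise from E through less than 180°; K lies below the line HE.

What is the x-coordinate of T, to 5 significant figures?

24.867

H is at the origin; HE is horizontal with |HE| = 37.9 and E on the +x side, so E = (37.900, 0.0000). A1 meets HE tangentially, so PE is at right angles to HE, so P = E + (0, -13.8) = (37.900, -13.800). Since PT ⟂ TK (tangency), |PK| = √(13.8² + 32.4²) = 35.216 regardless of where T sits on A1. So K lies on both circle(H, 42.32) and circle(P, 35.216); the below-HE intersection is K = (14.214, -39.861). T is the foot of the tangent from K: T = (24.867, -9.2627).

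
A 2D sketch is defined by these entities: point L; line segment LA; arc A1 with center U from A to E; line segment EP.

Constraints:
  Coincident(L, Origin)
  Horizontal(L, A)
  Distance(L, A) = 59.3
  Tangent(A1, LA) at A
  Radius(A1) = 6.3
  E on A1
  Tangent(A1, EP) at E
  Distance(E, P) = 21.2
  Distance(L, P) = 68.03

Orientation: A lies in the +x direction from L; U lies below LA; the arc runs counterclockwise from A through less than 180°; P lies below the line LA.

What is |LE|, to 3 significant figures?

54.2

L is at the origin; L and A share the same y with |LA| = 59.3 and A on the +x side, so A = (59.3, 0.00). Tangency of A1 to LA means the radius UA is perpendicular to LA, so U = A + (0, -6.3) = (59.3, -6.30). Since UE ⟂ EP (tangency), |UP| = √(6.3² + 21.2²) = 22.1 regardless of where E sits on A1. So P lies on both circle(L, 68.03) and circle(U, 22.1); the below-LA intersection is P = (61.9, -28.3). E is the foot of the tangent from P: E = (53.5, -8.79).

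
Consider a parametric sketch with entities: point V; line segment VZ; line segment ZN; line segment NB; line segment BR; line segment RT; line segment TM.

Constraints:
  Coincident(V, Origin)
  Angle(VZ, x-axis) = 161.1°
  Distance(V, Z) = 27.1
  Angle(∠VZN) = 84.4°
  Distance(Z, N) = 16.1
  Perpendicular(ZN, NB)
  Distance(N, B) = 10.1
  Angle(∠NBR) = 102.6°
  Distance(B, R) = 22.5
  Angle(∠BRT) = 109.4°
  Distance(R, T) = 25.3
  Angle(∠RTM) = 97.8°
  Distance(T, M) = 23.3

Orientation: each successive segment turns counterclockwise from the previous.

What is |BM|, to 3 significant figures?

36.0

V is at the origin; VZ runs at 161.1° with length 27.1, so Z = (-25.6, 8.78). ∠VZN = 84.4° gives ZN at -103° from the x-axis; with |ZN| = 16.1, N = (-29.3, -6.89). ZN ⟂ NB, so NB runs at -13.3°; with |NB| = 10.1, B = (-19.5, -9.21). ∠NBR = 102.6° gives BR at 64.1° from the x-axis; with |BR| = 22.5, R = (-9.69, 11.0). ∠BRT = 109.4° gives RT at 135° from the x-axis; with |RT| = 25.3, T = (-27.5, 29.0). ∠RTM = 97.8° gives TM at -143° from the x-axis; with |TM| = 23.3, M = (-46.1, 15.0). Then |BM| = |M − B| = 36.0.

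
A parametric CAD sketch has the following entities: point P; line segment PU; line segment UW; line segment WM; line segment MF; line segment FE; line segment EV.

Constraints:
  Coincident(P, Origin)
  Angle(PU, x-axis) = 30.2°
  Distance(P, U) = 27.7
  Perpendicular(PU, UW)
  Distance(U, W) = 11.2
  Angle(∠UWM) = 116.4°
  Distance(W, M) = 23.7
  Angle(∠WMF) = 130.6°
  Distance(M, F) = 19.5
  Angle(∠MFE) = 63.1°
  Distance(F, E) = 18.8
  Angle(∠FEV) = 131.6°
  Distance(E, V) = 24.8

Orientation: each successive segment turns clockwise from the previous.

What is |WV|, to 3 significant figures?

5.62

P is at the origin; PU runs at 30.2° with length 27.7, so U = (23.9, 13.9). PU ⟂ UW, so UW runs at -59.8°; with |UW| = 11.2, W = (29.6, 4.25). ∠UWM = 116.4° gives WM at -123° from the x-axis; with |WM| = 23.7, M = (16.5, -15.5). ∠WMF = 130.6° gives MF at -173° from the x-axis; with |MF| = 19.5, F = (-2.82, -18.0). ∠MFE = 63.1° gives FE at 70.3° from the x-axis; with |FE| = 18.8, E = (3.52, -0.276). ∠FEV = 131.6° gives EV at 21.9° from the x-axis; with |EV| = 24.8, V = (26.5, 8.97). Then |WV| = |V − W| = 5.62.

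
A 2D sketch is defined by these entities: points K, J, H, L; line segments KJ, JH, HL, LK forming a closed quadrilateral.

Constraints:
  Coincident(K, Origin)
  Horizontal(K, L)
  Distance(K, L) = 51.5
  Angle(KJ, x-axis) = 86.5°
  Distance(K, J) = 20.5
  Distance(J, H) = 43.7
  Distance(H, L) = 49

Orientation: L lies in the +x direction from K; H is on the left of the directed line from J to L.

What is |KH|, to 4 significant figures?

59.05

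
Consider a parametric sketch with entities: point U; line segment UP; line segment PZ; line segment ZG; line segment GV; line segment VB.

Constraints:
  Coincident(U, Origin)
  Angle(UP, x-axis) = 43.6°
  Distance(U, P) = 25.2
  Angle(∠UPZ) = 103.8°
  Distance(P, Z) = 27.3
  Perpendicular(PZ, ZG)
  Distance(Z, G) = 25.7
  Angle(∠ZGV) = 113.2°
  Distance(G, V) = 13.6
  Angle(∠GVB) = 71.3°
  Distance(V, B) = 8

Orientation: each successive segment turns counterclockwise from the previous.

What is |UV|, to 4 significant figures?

21.83

U is at the origin; UP runs at 43.6° with length 25.2, so P = (18.25, 17.38). ∠UPZ = 103.8° gives PZ at 119.8° from the x-axis; with |PZ| = 27.3, Z = (4.682, 41.07). The perpendicularity gives ZG at right angles to PZ, so ZG runs at -150.2°; with |ZG| = 25.7, G = (-17.62, 28.30). ∠ZGV = 113.2° gives GV at -83.40° from the x-axis; with |GV| = 13.6, V = (-16.06, 14.79). Then |UV| = |V − U| = 21.83.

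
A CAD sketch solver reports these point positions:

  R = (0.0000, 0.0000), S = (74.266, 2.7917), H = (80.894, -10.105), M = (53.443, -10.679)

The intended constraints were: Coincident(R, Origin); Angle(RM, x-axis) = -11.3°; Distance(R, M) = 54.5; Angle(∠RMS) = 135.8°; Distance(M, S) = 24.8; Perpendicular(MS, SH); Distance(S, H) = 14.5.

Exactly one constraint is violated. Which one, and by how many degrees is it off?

Perpendicular(MS, SH) — off by 5.70°.

R = (0.00, 0.00) ✓; RM at -11.30° ✓; |RM| = 54.50 ✓; ∠RMS = 135.8° ✓; |MS| = 24.80 ✓; ∠(MS, SH) = 95.70° ✗; |SH| = 14.50 ✓.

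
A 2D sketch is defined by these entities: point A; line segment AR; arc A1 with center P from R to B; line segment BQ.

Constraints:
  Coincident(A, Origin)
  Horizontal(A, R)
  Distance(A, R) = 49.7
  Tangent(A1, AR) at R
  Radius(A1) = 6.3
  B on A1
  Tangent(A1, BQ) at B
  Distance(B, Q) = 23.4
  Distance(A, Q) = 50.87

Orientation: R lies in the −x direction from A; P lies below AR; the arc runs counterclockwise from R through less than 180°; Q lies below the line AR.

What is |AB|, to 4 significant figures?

55.78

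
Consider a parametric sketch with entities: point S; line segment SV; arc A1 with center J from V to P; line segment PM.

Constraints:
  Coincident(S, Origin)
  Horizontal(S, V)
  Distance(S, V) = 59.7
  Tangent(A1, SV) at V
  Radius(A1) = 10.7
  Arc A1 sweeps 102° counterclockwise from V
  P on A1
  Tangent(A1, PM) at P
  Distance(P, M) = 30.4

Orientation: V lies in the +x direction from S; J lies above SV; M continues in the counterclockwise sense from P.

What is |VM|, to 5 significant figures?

42.861

S is at the origin; S and V share the same y with |SV| = 59.7 and V on the +x side, so V = (59.700, 0.0000). The tangent condition forces JV to be normal to SV, so J = V + (0, 10.7) = (59.700, 10.700). On A1, V sits at bearing -90° from J; a 102° counterclockwise sweep puts P at bearing 12°, so P = J + 10.7·(cos 12°, sin 12°) = (70.166, 12.925). Tangency of A1 to PM means the radius JP is perpendicular to PM, so PM runs along (−sin 12°, cos 12°); with |PM| = 30.4, M = (63.846, 42.660). Then |VM| = |M − V| = 42.861.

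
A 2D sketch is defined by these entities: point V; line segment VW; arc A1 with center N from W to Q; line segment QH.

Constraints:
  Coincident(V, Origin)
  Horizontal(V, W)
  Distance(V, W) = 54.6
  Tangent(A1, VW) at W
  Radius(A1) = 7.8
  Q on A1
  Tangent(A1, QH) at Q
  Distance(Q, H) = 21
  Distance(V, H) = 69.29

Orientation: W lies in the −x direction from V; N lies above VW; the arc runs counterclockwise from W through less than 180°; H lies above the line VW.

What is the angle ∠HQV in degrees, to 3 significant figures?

148°

Checks: V.y = 0.00, W.y = 0.00 ✓; |NQ| = 7.800 ✓; ∠(NQ, QH) = 90.00° ✓; |QH| = 21.00 ✓; |VH| = 69.29 ✓.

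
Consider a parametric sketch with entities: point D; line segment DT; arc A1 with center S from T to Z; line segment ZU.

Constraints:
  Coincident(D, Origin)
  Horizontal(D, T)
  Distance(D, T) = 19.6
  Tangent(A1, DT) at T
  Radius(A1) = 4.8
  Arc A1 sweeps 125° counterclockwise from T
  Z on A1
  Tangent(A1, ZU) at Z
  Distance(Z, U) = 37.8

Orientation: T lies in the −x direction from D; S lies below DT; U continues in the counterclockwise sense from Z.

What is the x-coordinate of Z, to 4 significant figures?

-23.53

A1 meets DT tangentially, so ST is at right angles to DT, so S = T + (0, -4.8) = (-19.60, -4.800). On A1, T sits at bearing 90° from S; a 125° counterclockwise sweep puts Z at bearing 215°, so Z = S + 4.8·(cos 215°, sin 215°) = (-23.53, -7.553). So Z.x = -23.53.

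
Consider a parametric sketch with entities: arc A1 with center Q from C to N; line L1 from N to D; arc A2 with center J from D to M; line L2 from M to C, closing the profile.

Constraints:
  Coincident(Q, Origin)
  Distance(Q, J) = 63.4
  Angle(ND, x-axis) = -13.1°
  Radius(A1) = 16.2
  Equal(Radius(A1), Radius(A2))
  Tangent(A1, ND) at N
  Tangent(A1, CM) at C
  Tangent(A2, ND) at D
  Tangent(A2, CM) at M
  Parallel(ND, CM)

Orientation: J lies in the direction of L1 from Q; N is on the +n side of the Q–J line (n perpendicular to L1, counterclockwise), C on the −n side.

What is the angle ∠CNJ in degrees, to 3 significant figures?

75.7°

The slot axis is L1's direction at -13.1°, so u = (cos -13.1°, sin -13.1°) = (0.974, -0.227) and n = (−sin -13.1°, cos -13.1°) = (0.227, 0.974). Q is at the origin and J lies 63.4 along u from Q, so J = 63.4·u = (61.8, -14.4). Tangency of A1 to both parallel lines with radius 16.2 puts N and C at Q ± 16.2·n: N = (3.67, 15.8), C = (-3.67, -15.8). Then cos ∠CNJ = NC·NJ / (|NC||NJ|), giving 75.7°.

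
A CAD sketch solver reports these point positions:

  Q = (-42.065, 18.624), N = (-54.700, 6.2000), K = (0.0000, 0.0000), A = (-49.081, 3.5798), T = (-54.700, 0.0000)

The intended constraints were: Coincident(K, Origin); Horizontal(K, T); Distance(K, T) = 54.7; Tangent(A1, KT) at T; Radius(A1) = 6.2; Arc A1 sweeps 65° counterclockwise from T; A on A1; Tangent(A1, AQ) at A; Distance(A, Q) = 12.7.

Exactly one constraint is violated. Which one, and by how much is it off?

Distance(A, Q) = 12.7 — off by 3.90.

K = (0.00, 0.00) ✓; K.y = 0.00, T.y = 0.00 ✓; |KT| = 54.70 ✓; ∠(NT, TK) = 90.00° ✓; |NT| = 6.200 ✓; bearing(N→A) − bearing(N→T) = 65.00° ✓; |NA| = 6.200 ✓; ∠(NA, AQ) = 90.00° ✓; |AQ| = 16.60 ✗.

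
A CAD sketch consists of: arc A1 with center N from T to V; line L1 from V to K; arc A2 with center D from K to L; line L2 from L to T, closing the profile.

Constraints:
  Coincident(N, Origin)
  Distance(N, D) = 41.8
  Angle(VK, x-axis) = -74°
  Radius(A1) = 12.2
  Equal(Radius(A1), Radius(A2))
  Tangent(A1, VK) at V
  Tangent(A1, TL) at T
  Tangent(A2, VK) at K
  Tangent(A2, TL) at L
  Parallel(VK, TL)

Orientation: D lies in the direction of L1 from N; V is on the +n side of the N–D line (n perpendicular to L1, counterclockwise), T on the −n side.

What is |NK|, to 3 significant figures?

43.5

Tangency of A1 to both parallel lines with radius 12.2 puts V and T at N ± 12.2·n: V = (11.7, 3.36), T = (-11.7, -3.36). Equal radii place K and L the same way about D: K = D + 12.2·n = (23.2, -36.8), L = D − 12.2·n = (-0.206, -43.5). Then |NK| = |K − N| = 43.5.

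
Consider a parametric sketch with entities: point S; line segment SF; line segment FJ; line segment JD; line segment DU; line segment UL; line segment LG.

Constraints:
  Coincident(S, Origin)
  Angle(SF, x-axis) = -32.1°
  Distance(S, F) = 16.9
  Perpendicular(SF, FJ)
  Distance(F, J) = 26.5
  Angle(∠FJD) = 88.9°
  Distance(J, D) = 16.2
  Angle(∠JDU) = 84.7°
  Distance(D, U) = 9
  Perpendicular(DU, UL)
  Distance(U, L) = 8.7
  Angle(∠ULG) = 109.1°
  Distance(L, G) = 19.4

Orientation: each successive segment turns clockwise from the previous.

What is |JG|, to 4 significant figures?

10.88

S is at the origin; SF runs at -32.1° with length 16.9, so F = (14.32, -8.981). SF ⟂ FJ, so FJ runs at -122.1°; with |FJ| = 26.5, J = (0.2343, -31.43). ∠FJD = 88.9° gives JD at 146.8° from the x-axis; with |JD| = 16.2, D = (-13.32, -22.56). ∠JDU = 84.7° gives DU at 51.50° from the x-axis; with |DU| = 9.0, U = (-7.719, -15.52). DU ⟂ UL, so UL runs at -38.50°; with |UL| = 8.7, L = (-0.9100, -20.93). ∠ULG = 109.1° gives LG at -109.4° from the x-axis; with |LG| = 19.4, G = (-7.354, -39.23). Then |JG| = |G − J| = 10.88.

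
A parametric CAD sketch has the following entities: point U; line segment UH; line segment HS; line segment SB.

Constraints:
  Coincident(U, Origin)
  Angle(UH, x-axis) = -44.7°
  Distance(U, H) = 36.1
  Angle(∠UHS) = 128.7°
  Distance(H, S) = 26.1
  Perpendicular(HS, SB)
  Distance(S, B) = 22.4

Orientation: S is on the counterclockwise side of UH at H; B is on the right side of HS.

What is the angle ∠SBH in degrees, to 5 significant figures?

49.363°

∠UHS = 128.7°, so HS runs at -44.7° + (180° − 128.7°) = 6.6000° from the x-axis; with |HS| = 26.1, S = H + 26.1·(cos 6.6000°, sin 6.6000°) = (51.587, -22.393). The perpendicularity gives SB at right angles to HS; with |SB| = 22.4 on the right of HS, B = S + 22.4·(0.11494, -0.99337) = (54.161, -44.644). Then cos ∠SBH = BS·BH / (|BS||BH|), giving 49.363°.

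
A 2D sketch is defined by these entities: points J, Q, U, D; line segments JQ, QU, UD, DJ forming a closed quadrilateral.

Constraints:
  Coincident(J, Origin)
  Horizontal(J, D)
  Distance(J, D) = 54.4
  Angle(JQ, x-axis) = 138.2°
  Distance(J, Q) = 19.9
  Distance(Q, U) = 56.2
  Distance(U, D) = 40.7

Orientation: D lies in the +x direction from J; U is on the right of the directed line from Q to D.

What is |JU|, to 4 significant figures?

36.39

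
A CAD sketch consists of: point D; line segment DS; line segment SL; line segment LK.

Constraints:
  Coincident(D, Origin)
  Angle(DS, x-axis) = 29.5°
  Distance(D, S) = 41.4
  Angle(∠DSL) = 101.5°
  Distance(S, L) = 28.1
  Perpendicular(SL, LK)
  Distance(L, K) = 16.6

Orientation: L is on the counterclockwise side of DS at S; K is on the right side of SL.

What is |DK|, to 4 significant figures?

67.75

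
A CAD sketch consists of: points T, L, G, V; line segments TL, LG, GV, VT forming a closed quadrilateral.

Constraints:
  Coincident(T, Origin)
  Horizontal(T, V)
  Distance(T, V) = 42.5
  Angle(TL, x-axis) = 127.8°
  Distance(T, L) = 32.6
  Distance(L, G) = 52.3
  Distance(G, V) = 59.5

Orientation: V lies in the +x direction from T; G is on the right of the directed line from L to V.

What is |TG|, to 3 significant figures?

28.1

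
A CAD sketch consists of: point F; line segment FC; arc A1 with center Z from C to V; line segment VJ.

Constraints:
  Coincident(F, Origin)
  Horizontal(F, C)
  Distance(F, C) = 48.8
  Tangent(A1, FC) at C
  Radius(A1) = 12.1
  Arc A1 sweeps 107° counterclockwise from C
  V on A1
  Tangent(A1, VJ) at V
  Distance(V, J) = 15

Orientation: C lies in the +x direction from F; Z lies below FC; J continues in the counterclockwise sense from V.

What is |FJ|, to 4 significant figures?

51.29

F is at the origin; FC is horizontal with |FC| = 48.8 and C on the +x side, so C = (48.80, 0.000). Since A1 is tangent to FC there, ZC ⟂ FC, so Z = C + (0, -12.1) = (48.80, -12.10). On A1, C sits at bearing 90° from Z; a 107° counterclockwise sweep puts V at bearing 197°, so V = Z + 12.1·(cos 197°, sin 197°) = (37.23, -15.64). Tangency of A1 to VJ means the radius ZV is perpendicular to VJ, so VJ runs along (−sin 197°, cos 197°); with |VJ| = 15.0, J = (41.61, -29.98). Then |FJ| = |J − F| = 51.29.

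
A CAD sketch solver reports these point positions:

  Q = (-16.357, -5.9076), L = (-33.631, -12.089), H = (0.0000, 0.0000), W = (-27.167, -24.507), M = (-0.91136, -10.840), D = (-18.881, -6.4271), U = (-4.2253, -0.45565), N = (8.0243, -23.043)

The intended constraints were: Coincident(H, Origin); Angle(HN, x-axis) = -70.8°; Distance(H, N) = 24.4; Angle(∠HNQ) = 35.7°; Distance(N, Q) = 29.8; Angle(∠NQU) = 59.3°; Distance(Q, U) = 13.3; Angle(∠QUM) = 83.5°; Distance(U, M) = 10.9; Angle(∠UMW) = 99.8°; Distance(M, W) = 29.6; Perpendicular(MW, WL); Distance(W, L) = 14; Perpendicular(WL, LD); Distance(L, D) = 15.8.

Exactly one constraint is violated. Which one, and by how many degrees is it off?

Perpendicular(WL, LD) — off by 6.50°.

H = (0.00, 0.00) ✓; HN at -70.80° ✓; |HN| = 24.40 ✓; ∠HNQ = 35.70° ✓; |NQ| = 29.80 ✓; ∠NQU = 59.30° ✓; |QU| = 13.30 ✓; ∠QUM = 83.50° ✓; |UM| = 10.90 ✓; ∠UMW = 99.80° ✓; |MW| = 29.60 ✓; ∠(MW, WL) = 90.00° ✓; |WL| = 14.00 ✓; ∠(WL, LD) = 96.50° ✗; |LD| = 15.80 ✓.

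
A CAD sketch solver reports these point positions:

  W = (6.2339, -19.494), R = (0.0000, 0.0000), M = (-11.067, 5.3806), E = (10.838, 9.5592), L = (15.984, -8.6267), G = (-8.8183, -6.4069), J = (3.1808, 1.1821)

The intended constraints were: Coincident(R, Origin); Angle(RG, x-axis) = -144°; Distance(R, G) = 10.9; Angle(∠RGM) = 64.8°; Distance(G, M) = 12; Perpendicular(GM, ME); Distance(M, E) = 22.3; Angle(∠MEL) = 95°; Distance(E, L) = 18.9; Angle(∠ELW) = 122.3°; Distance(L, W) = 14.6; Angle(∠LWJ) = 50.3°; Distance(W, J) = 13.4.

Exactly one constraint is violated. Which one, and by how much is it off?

Distance(W, J) = 13.4 — off by 7.50.

R = (0.00, 0.00) ✓; RG at -144.0° ✓; |RG| = 10.90 ✓; ∠RGM = 64.80° ✓; |GM| = 12.00 ✓; ∠(GM, ME) = 90.00° ✓; |ME| = 22.30 ✓; ∠MEL = 95.00° ✓; |EL| = 18.90 ✓; ∠ELW = 122.3° ✓; |LW| = 14.60 ✓; ∠LWJ = 50.30° ✓; |WJ| = 20.90 ✗.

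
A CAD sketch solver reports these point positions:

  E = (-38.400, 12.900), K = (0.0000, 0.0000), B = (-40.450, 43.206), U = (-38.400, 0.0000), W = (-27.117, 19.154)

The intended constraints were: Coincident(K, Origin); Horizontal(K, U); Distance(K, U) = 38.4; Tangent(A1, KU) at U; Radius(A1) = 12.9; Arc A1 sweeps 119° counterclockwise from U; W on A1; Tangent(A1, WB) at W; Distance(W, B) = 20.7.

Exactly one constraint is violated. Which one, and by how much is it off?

Distance(W, B) = 20.7 — off by 6.80.

K = (0.00, 0.00) ✓; K.y = 0.00, U.y = 0.00 ✓; |KU| = 38.40 ✓; ∠(EU, UK) = 90.00° ✓; |EU| = 12.90 ✓; bearing(E→W) − bearing(E→U) = 119.0° ✓; |EW| = 12.90 ✓; ∠(EW, WB) = 90.00° ✓; |WB| = 27.50 ✗.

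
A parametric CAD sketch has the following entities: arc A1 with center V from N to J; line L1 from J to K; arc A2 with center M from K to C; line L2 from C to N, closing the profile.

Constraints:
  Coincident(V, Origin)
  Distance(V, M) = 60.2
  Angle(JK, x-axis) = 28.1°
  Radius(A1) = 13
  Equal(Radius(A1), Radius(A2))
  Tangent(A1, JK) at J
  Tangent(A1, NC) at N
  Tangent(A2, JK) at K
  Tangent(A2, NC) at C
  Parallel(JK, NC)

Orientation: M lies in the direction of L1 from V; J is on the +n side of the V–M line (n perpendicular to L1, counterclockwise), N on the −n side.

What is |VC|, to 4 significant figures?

61.59

The slot axis is L1's direction at 28.1°, so u = (cos 28.1°, sin 28.1°) = (0.8821, 0.4710) and n = (−sin 28.1°, cos 28.1°) = (-0.4710, 0.8821). V is at the origin and M lies 60.2 along u from V, so M = 60.2·u = (53.10, 28.35). Tangency of A1 to both parallel lines with radius 13.0 puts J and N at V ± 13.0·n: J = (-6.123, 11.47), N = (6.123, -11.47). Equal radii place K and C the same way about M: K = M + 13.0·n = (46.98, 39.82), C = M − 13.0·n = (59.23, 16.89). Then |VC| = |C − V| = 61.59.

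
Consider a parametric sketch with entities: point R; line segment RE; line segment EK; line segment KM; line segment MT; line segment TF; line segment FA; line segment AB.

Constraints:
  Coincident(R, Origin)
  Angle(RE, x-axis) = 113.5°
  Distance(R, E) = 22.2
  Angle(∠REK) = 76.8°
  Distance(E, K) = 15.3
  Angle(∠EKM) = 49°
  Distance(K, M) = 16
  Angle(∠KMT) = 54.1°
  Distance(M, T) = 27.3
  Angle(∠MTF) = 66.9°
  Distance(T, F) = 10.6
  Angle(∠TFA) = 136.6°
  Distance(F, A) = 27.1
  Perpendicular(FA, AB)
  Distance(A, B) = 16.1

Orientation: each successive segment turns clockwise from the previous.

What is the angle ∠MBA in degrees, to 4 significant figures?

102.0°

R is at the origin; RE runs at 113.5° with length 22.2, so E = (-8.852, 20.36). ∠REK = 76.8° gives EK at 10.30° from the x-axis; with |EK| = 15.3, K = (6.201, 23.09). ∠EKM = 49.0° gives KM at -120.7° from the x-axis; with |KM| = 16.0, M = (-1.967, 9.337). ∠KMT = 54.1° gives MT at 113.4° from the x-axis; with |MT| = 27.3, T = (-12.81, 34.39). ∠MTF = 66.9° gives TF at 0.3000° from the x-axis; with |TF| = 10.6, F = (-2.210, 34.45). ∠TFA = 136.6° gives FA at -43.10° from the x-axis; with |FA| = 27.1, A = (17.58, 15.93). The perpendicularity gives AB at right angles to FA, so AB runs at -133.1°; with |AB| = 16.1, B = (6.577, 4.175). Then cos ∠MBA = BM·BA / (|BM||BA|), giving 102.0°.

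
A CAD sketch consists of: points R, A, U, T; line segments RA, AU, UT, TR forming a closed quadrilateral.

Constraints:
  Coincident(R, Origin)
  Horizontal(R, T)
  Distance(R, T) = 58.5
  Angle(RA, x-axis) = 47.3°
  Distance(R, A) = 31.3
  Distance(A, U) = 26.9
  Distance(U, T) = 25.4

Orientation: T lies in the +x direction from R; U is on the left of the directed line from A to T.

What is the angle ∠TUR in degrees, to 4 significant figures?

88.38°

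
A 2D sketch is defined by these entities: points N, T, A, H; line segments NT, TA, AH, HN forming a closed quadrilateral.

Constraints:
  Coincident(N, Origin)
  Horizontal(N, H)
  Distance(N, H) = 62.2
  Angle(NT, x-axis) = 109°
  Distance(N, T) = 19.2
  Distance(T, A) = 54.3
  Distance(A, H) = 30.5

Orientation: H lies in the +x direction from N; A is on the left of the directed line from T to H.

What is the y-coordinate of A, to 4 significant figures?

26.66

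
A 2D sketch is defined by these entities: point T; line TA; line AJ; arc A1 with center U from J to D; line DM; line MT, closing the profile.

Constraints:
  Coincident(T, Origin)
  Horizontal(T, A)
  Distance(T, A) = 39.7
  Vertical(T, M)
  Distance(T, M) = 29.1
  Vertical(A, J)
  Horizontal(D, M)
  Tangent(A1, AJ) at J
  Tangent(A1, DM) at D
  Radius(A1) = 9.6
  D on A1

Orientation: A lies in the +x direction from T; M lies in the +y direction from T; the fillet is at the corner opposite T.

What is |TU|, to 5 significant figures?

35.864

T and M share the same x with |TM| = 29.1 and M on the +y side, so M = (0.0000, 29.100). The virtual corner opposite T is at (39.700, 29.100). The tangent condition forces UJ to be normal to AJ and since A1 is tangent to DM there, UD ⟂ DM, with radius 9.6, so the center U sits 9.6 in from both sides at U = (30.100, 19.500). Then |TU| = |U − T| = 35.864.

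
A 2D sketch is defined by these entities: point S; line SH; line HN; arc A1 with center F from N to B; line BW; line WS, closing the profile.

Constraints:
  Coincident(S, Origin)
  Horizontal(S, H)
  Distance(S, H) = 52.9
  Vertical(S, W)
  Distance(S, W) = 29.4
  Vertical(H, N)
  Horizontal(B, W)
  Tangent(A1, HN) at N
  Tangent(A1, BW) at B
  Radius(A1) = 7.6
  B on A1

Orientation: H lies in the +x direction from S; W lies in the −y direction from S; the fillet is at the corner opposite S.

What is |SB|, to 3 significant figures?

54.0

S is at the origin; S and H share the same y with |SH| = 52.9 and H on the +x side, so H = (52.9, 0.00). S and W share the same x with |SW| = 29.4 and W on the −y side, so W = (0.00, -29.4). The virtual corner opposite S is at (52.9, -29.4). Tangency of A1 to HN means the radius FN is perpendicular to HN and A1 meets BW tangentially, so FB is at right angles to BW, with radius 7.6, so the center F sits 7.6 in from both sides at F = (45.3, -21.8). That places the tangent points at N = (52.9, -21.8) on HN and B = (45.3, -29.4) on BW. Then |SB| = |B − S| = 54.0.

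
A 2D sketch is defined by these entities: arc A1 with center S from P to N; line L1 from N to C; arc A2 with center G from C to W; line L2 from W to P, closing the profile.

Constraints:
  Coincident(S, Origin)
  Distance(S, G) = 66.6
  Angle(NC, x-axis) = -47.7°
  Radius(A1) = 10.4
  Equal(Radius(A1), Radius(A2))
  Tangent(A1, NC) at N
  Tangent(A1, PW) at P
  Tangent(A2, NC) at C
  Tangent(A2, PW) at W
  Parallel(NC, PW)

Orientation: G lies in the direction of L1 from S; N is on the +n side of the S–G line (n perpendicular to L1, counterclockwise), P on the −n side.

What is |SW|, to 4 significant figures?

67.41

Tangency of A1 to both parallel lines with radius 10.4 puts N and P at S ± 10.4·n: N = (7.692, 6.999), P = (-7.692, -6.999). Equal radii place C and W the same way about G: C = G + 10.4·n = (52.51, -42.26), W = G − 10.4·n = (37.13, -56.26). Then |SW| = |W − S| = 67.41.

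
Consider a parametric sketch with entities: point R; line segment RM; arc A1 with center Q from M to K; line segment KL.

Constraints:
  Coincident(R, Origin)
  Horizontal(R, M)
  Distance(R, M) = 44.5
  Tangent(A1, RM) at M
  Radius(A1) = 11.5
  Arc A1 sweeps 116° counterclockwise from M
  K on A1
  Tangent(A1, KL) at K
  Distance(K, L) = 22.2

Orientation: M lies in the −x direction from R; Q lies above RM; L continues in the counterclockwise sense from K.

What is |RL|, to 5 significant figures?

57.085

R is at the origin; R and M share the same y with |RM| = 44.5 and M on the −x side, so M = (-44.500, 0.0000). The tangent condition forces QM to be normal to RM, so Q = M + (0, 11.5) = (-44.500, 11.500). On A1, M sits at bearing -90° from Q; a 116° counterclockwise sweep puts K at bearing 26°, so K = Q + 11.5·(cos 26°, sin 26°) = (-34.164, 16.541). Tangency of A1 to KL means the radius QK is perpendicular to KL, so KL runs along (−sin 26°, cos 26°); with |KL| = 22.2, L = (-43.896, 36.494). Then |RL| = |L − R| = 57.085.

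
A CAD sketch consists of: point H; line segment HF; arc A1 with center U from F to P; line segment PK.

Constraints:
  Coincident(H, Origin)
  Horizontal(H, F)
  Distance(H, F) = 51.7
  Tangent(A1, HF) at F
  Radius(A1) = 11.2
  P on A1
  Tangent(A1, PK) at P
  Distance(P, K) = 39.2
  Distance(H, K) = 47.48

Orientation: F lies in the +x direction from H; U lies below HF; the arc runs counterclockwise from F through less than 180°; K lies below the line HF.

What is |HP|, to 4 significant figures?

42.17

Checks: |UP| = 11.20 ✓; ∠(UP, PK) = 90.00° ✓; |PK| = 39.20 ✓; |HK| = 47.48 ✓.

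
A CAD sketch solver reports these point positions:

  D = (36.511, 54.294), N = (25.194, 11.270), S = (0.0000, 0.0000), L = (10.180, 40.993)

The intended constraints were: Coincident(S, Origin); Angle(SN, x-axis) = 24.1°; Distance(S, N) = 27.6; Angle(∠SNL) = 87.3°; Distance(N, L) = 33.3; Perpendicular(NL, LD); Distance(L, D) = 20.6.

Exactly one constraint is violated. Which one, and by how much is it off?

Distance(L, D) = 20.6 — off by 8.90.

S = (0.00, 0.00) ✓; SN at 24.10° ✓; |SN| = 27.60 ✓; ∠SNL = 87.30° ✓; |NL| = 33.30 ✓; ∠(NL, LD) = 90.00° ✓; |LD| = 29.50 ✗.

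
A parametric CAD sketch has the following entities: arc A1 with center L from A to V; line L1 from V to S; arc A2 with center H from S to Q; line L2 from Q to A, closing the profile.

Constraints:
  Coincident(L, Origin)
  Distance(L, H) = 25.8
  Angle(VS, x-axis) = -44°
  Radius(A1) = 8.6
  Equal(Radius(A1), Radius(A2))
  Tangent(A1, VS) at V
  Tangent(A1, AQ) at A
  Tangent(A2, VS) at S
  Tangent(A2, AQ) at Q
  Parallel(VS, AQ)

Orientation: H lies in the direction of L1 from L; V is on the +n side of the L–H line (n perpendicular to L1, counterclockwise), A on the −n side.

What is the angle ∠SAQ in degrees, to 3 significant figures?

33.7°

The slot axis is L1's direction at -44.0°, so u = (cos -44.0°, sin -44.0°) = (0.719, -0.695) and n = (−sin -44.0°, cos -44.0°) = (0.695, 0.719). L is at the origin and H lies 25.8 along u from L, so H = 25.8·u = (18.6, -17.9). Tangency of A1 to both parallel lines with radius 8.6 puts V and A at L ± 8.6·n: V = (5.97, 6.19), A = (-5.97, -6.19). Equal radii place S and Q the same way about H: S = H + 8.6·n = (24.5, -11.7), Q = H − 8.6·n = (12.6, -24.1). Then cos ∠SAQ = AS·AQ / (|AS||AQ|), giving 33.7°.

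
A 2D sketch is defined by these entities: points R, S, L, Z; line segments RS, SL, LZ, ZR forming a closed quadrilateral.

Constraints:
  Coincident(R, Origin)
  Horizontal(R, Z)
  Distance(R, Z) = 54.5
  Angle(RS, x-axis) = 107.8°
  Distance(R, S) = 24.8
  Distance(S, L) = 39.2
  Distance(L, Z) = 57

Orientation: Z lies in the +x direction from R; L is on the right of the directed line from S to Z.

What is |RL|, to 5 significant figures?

14.952

Checks: |SL| = 39.20 ✓; |LZ| = 57.00 ✓.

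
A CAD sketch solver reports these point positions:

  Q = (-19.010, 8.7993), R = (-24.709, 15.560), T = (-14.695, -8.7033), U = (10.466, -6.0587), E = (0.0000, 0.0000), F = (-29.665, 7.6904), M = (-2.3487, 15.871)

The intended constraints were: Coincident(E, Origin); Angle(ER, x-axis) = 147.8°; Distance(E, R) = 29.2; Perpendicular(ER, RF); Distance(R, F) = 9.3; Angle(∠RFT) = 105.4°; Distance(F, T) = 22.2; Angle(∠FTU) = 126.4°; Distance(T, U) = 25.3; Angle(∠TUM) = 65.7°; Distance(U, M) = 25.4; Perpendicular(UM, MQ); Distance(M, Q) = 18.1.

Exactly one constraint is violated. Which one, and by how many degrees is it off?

Perpendicular(UM, MQ) — off by 7.30°.

E = (0.00, 0.00) ✓; ER at 147.8° ✓; |ER| = 29.20 ✓; ∠(ER, RF) = 90.00° ✓; |RF| = 9.300 ✓; ∠RFT = 105.4° ✓; |FT| = 22.20 ✓; ∠FTU = 126.4° ✓; |TU| = 25.30 ✓; ∠TUM = 65.70° ✓; |UM| = 25.40 ✓; ∠(UM, MQ) = 82.70° ✗; |MQ| = 18.10 ✓.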